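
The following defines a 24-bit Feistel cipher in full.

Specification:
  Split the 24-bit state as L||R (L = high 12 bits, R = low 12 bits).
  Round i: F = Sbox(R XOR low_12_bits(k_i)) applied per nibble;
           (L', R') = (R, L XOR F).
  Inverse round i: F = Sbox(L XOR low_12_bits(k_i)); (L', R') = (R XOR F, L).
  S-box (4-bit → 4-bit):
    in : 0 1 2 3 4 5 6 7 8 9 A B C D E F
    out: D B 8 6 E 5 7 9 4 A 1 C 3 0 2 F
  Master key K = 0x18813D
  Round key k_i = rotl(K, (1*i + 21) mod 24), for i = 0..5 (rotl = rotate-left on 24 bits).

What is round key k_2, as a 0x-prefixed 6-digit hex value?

K = 0x18813D
k_0 = rotl(K, (1*0+21) mod 24) = rotl(K, 21) = 0xA31027
k_1 = rotl(K, (1*1+21) mod 24) = rotl(K, 22) = 0x46204F
k_2 = rotl(K, (1*2+21) mod 24) = rotl(K, 23) = 0x8C409E

0x8C409E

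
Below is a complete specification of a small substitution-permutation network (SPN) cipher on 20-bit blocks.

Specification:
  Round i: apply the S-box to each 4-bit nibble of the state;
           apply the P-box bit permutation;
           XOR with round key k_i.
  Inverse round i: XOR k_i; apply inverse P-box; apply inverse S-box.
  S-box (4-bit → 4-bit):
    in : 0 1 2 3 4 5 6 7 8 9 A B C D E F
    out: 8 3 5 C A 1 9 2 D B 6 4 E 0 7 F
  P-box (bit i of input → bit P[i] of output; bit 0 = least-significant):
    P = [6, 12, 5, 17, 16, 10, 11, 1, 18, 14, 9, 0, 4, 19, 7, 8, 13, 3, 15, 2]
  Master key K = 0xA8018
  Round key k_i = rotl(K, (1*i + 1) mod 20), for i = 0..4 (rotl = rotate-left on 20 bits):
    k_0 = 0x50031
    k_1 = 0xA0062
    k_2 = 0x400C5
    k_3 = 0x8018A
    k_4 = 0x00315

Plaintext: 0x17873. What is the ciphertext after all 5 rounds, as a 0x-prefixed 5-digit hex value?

0x06E72

s_0 = plaintext = 0x17873
s_1 = Round(s_0, k_0) = 0xB2618
s_2 = Round(s_1, k_1) = 0xD8493
s_3 = Round(s_2, k_2) = 0x74576
s_4 = Round(s_3, k_3) = 0x604C2
s_5 = Round(s_4, k_4) = 0x06E72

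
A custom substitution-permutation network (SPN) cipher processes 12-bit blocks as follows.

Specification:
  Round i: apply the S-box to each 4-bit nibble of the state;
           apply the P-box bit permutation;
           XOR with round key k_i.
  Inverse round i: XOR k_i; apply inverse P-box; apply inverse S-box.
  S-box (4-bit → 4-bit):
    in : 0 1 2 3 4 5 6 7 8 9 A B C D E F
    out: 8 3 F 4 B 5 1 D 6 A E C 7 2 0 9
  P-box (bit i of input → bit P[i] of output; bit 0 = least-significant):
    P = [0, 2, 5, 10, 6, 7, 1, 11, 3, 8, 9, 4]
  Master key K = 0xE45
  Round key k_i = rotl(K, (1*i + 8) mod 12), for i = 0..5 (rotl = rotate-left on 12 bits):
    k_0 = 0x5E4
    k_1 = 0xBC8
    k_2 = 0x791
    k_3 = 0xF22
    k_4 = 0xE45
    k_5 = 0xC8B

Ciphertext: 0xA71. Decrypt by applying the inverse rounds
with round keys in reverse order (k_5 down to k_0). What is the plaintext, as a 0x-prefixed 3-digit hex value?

s_0 = ciphertext = 0xA71
s_1 = InvRound(s_0, k_5) = 0x7CB
s_2 = InvRound(s_1, k_4) = 0x1AD
s_3 = InvRound(s_2, k_3) = 0x5A4
s_4 = InvRound(s_3, k_2) = 0xBEC
s_5 = InvRound(s_4, k_1) = 0xEE8
s_6 = InvRound(s_5, k_0) = 0xC0D

0xC0D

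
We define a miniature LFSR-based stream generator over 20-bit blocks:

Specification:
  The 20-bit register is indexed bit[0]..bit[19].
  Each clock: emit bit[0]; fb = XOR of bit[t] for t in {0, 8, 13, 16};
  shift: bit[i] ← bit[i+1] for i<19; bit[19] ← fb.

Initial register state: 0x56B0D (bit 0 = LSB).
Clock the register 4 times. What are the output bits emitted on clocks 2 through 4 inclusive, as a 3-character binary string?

reg_0 = 0x56B0D
clock 1: out=1, reg = 0x2B586
clock 2: out=0, reg = 0x15AC3
clock 3: out=1, reg = 0x0AD61
clock 4: out=1, reg = 0x856B0

011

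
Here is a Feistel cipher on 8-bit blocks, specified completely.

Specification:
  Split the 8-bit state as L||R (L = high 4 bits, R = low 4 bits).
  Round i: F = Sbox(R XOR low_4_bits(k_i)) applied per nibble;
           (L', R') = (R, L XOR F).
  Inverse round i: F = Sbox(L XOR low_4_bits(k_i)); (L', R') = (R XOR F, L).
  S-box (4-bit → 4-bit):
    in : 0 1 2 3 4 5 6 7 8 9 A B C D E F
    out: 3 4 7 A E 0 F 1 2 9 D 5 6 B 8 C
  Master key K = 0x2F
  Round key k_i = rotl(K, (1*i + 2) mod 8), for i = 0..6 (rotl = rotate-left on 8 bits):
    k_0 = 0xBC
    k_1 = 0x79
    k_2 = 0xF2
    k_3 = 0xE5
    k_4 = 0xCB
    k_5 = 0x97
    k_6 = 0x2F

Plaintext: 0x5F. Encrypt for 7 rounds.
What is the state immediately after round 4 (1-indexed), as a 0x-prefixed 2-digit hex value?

s_0 = plaintext = 0x5F
s_1 = Round(s_0, k_0) = 0xFF
s_2 = Round(s_1, k_1) = 0xF0
s_3 = Round(s_2, k_2) = 0x08
s_4 = Round(s_3, k_3) = 0x8B
s_5 = Round(s_4, k_4) = 0xBB
s_6 = Round(s_5, k_5) = 0xBD
s_7 = Round(s_6, k_6) = 0xDC

0x8B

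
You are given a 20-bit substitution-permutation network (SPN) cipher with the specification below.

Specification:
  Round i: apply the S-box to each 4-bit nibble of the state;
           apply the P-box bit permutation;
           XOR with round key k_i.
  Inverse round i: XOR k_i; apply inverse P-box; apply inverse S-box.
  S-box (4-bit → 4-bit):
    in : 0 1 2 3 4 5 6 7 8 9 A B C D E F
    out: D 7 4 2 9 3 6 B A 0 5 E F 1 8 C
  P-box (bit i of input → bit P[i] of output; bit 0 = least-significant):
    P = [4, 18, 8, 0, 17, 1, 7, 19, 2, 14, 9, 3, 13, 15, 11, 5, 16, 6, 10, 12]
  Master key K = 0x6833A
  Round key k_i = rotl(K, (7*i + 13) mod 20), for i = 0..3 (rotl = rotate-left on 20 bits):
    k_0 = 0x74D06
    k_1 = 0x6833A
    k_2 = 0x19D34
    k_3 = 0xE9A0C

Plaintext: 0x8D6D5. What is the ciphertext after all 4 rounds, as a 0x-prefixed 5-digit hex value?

0x11521

s_0 = plaintext = 0x8D6D5
s_1 = Round(s_0, k_0) = 0x13F56
s_2 = Round(s_1, k_1) = 0x10470
s_3 = Round(s_2, k_2) = 0xAB04B
s_4 = Round(s_3, k_3) = 0x11521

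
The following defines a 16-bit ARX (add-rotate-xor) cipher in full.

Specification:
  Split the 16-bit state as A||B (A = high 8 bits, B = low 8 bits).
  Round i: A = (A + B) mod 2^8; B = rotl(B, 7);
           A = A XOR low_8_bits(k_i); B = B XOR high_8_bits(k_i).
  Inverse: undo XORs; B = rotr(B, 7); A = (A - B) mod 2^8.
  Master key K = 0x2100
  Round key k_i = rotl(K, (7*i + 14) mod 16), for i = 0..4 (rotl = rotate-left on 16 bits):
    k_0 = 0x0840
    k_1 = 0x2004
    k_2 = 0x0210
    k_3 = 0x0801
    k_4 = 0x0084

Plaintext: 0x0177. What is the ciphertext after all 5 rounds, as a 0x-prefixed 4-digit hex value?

0xEABB

s_0 = plaintext = 0x0177
s_1 = Round(s_0, k_0) = 0x38B3
s_2 = Round(s_1, k_1) = 0xEFF9
s_3 = Round(s_2, k_2) = 0xF8FE
s_4 = Round(s_3, k_3) = 0xF777
s_5 = Round(s_4, k_4) = 0xEABB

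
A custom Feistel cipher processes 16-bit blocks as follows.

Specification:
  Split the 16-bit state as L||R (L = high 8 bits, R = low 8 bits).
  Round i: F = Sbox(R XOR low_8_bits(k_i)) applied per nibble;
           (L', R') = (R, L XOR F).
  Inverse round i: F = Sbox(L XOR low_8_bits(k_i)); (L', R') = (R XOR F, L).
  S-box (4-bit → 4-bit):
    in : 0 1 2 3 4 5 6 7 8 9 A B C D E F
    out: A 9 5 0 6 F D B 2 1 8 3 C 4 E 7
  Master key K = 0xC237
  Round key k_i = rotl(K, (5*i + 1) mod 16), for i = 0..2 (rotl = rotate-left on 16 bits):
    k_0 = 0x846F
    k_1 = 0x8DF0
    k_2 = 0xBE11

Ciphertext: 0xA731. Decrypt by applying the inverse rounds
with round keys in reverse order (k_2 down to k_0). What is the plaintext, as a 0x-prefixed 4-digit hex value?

s_0 = ciphertext = 0xA731
s_1 = InvRound(s_0, k_2) = 0x0CA7
s_2 = InvRound(s_1, k_1) = 0xDB0C
s_3 = InvRound(s_2, k_0) = 0x3ADB

0x3ADB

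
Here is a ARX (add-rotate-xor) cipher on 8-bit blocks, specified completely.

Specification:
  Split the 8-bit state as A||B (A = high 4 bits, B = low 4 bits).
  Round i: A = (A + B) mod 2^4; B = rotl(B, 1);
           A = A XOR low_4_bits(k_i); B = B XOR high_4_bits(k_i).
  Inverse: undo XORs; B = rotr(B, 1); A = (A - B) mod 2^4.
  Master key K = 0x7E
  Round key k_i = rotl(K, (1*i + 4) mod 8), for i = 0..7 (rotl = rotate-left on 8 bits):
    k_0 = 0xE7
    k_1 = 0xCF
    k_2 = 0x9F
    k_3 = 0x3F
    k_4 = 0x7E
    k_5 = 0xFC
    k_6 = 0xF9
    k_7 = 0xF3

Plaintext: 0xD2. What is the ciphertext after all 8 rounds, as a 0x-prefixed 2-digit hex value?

s_0 = plaintext = 0xD2
s_1 = Round(s_0, k_0) = 0x8A
s_2 = Round(s_1, k_1) = 0xD9
s_3 = Round(s_2, k_2) = 0x9A
s_4 = Round(s_3, k_3) = 0xC6
s_5 = Round(s_4, k_4) = 0xCB
s_6 = Round(s_5, k_5) = 0xB8
s_7 = Round(s_6, k_6) = 0xAE
s_8 = Round(s_7, k_7) = 0xB2

0xB2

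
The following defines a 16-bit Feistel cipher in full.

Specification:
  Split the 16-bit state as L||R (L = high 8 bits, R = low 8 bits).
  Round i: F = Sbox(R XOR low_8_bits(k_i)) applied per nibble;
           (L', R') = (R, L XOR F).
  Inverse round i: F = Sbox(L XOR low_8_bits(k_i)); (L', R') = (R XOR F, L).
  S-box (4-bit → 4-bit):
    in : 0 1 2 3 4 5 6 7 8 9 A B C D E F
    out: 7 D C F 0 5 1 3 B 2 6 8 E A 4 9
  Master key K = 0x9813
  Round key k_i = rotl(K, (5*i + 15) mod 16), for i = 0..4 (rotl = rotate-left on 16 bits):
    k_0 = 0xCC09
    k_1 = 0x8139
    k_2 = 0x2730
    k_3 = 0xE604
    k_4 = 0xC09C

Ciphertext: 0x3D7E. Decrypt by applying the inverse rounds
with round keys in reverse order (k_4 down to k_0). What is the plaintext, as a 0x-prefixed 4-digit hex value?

0xE85A

s_0 = ciphertext = 0x3D7E
s_1 = InvRound(s_0, k_4) = 0x133D
s_2 = InvRound(s_1, k_3) = 0xEE13
s_3 = InvRound(s_2, k_2) = 0xB7EE
s_4 = InvRound(s_3, k_1) = 0x5AB7
s_5 = InvRound(s_4, k_0) = 0xE85A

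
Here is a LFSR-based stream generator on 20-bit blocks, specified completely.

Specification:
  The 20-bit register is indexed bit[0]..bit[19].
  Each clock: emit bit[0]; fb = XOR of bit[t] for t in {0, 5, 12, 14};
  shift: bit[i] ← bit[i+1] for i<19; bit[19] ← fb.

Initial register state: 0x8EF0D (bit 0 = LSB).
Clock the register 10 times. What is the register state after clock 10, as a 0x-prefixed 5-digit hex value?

reg_0 = 0x8EF0D
clock 1: out=1, reg = 0x47786
clock 2: out=0, reg = 0x23BC3
clock 3: out=1, reg = 0x11DE1
clock 4: out=1, reg = 0x88EF0
clock 5: out=0, reg = 0xC4778
clock 6: out=0, reg = 0x623BC
clock 7: out=0, reg = 0xB11DE
clock 8: out=0, reg = 0xD88EF
clock 9: out=1, reg = 0x6C477
clock 10: out=1, reg = 0xB623B

0xB623B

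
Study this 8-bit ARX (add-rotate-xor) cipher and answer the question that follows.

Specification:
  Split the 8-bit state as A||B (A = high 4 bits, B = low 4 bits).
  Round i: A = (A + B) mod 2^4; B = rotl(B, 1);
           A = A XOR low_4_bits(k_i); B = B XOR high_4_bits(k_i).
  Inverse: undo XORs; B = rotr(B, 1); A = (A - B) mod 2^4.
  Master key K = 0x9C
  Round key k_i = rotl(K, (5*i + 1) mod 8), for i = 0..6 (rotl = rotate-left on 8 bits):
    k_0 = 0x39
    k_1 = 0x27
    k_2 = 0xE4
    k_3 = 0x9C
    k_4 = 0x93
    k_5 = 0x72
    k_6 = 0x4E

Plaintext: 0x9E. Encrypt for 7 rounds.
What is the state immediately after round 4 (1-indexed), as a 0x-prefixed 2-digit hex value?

0x3B

s_0 = plaintext = 0x9E
s_1 = Round(s_0, k_0) = 0xEE
s_2 = Round(s_1, k_1) = 0xBF
s_3 = Round(s_2, k_2) = 0xE1
s_4 = Round(s_3, k_3) = 0x3B
s_5 = Round(s_4, k_4) = 0xDE
s_6 = Round(s_5, k_5) = 0x9A
s_7 = Round(s_6, k_6) = 0xD1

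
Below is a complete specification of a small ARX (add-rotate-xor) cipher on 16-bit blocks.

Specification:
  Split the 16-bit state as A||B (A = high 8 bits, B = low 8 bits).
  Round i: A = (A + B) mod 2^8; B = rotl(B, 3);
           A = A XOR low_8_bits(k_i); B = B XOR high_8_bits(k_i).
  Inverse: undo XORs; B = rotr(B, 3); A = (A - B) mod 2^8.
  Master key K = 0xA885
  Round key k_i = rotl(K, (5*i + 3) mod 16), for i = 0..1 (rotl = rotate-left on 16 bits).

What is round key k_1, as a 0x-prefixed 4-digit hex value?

0x85A8

K = 0xA885
k_0 = rotl(K, (5*0+3) mod 16) = rotl(K, 3) = 0x442D
k_1 = rotl(K, (5*1+3) mod 16) = rotl(K, 8) = 0x85A8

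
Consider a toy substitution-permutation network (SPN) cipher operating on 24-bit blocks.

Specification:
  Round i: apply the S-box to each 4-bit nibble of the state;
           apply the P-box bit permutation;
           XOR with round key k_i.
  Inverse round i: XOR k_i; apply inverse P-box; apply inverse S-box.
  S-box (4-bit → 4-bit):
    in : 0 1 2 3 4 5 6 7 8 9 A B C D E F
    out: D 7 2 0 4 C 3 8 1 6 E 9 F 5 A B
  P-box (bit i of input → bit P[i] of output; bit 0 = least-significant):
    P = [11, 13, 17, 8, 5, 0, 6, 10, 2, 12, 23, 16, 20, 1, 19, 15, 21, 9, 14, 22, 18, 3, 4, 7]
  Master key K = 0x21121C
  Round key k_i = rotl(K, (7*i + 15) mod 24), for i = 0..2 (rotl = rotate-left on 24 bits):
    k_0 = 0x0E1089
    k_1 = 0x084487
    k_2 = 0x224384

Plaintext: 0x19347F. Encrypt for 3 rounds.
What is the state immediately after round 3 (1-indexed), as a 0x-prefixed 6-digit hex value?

0x53F5F5

s_0 = plaintext = 0x19347F
s_1 = Round(s_0, k_0) = 0x8A7F91
s_2 = Round(s_1, k_1) = 0x4FBEC2
s_3 = Round(s_2, k_2) = 0x53F5F5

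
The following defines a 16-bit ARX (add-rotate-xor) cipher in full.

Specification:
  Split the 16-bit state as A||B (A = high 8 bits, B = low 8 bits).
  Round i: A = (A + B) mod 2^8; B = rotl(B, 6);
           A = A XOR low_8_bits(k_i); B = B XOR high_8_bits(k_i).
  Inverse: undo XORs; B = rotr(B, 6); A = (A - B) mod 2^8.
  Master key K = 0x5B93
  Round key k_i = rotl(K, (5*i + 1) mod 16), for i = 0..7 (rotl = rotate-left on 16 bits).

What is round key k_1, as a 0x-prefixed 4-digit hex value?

K = 0x5B93
k_0 = rotl(K, (5*0+1) mod 16) = rotl(K, 1) = 0xB726
k_1 = rotl(K, (5*1+1) mod 16) = rotl(K, 6) = 0xE4D6

0xE4D6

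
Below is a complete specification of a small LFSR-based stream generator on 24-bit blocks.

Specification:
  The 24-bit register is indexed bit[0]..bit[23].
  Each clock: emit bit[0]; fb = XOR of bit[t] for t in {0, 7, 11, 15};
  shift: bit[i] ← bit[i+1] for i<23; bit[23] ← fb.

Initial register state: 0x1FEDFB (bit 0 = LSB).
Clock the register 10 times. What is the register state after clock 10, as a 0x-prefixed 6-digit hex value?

reg_0 = 0x1FEDFB
clock 1: out=1, reg = 0x0FF6FD
clock 2: out=1, reg = 0x87FB7E
clock 3: out=0, reg = 0x43FDBF
clock 4: out=1, reg = 0x21FEDF
clock 5: out=1, reg = 0x10FF6F
clock 6: out=1, reg = 0x887FB7
clock 7: out=1, reg = 0xC43FDB
clock 8: out=1, reg = 0xE21FED
clock 9: out=1, reg = 0xF10FF6
clock 10: out=0, reg = 0x7887FB

0x7887FB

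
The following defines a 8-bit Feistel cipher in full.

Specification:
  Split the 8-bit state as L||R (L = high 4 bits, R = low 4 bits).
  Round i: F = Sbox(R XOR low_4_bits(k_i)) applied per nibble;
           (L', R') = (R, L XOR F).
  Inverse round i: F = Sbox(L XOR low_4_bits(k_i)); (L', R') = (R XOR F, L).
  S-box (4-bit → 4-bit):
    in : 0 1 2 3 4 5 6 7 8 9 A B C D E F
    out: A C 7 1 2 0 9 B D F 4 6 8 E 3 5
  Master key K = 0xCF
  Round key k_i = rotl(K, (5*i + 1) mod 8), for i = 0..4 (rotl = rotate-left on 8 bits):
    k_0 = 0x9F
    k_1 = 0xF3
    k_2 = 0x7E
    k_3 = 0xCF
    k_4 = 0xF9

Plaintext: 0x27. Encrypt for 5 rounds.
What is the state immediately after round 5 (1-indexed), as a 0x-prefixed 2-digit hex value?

s_0 = plaintext = 0x27
s_1 = Round(s_0, k_0) = 0x7F
s_2 = Round(s_1, k_1) = 0xFF
s_3 = Round(s_2, k_2) = 0xF3
s_4 = Round(s_3, k_3) = 0x37
s_5 = Round(s_4, k_4) = 0x70

0x70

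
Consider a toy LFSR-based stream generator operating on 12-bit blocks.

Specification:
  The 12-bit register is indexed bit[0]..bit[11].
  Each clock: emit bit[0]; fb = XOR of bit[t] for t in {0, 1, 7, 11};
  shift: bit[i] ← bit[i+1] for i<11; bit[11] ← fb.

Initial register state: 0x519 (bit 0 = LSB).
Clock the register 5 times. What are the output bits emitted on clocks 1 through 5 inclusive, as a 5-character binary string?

reg_0 = 0x519
clock 1: out=1, reg = 0xA8C
clock 2: out=0, reg = 0x546
clock 3: out=0, reg = 0xAA3
clock 4: out=1, reg = 0x551
clock 5: out=1, reg = 0xAA8

10011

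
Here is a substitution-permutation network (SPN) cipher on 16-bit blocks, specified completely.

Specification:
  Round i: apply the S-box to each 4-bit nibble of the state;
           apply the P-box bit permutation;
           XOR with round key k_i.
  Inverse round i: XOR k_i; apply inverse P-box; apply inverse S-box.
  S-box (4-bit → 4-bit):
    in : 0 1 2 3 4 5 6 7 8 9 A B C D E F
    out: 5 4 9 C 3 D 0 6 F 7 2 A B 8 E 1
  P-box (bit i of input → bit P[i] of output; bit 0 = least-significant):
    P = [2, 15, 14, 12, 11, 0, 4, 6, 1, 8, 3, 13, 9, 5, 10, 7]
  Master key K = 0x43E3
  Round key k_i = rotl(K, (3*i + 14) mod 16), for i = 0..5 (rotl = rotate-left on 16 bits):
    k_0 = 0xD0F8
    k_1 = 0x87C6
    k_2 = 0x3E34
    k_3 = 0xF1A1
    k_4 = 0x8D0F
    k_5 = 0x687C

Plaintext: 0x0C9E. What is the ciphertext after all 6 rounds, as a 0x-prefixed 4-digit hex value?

0xBAD6

s_0 = plaintext = 0x0C9E
s_1 = Round(s_0, k_0) = 0x2FEB
s_2 = Round(s_1, k_1) = 0x1515
s_3 = Round(s_2, k_2) = 0x4A2A
s_4 = Round(s_3, k_3) = 0x7AC1
s_5 = Round(s_4, k_4) = 0xC06E
s_6 = Round(s_5, k_5) = 0xBAD6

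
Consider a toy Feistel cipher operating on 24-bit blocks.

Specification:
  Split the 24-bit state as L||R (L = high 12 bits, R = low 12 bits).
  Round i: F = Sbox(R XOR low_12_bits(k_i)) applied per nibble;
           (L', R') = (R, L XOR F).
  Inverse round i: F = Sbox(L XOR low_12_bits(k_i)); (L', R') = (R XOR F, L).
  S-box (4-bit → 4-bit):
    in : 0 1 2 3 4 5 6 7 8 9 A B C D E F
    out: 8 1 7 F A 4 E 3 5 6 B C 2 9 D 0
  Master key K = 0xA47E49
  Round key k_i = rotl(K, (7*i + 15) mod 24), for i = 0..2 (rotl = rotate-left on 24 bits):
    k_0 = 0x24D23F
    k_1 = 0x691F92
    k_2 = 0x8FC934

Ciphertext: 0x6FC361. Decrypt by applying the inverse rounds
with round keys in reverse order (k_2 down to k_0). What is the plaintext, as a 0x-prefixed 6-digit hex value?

0xD0D462

s_0 = ciphertext = 0x6FC361
s_1 = InvRound(s_0, k_2) = 0x3446FC
s_2 = InvRound(s_1, k_1) = 0x462344
s_3 = InvRound(s_2, k_0) = 0xD0D462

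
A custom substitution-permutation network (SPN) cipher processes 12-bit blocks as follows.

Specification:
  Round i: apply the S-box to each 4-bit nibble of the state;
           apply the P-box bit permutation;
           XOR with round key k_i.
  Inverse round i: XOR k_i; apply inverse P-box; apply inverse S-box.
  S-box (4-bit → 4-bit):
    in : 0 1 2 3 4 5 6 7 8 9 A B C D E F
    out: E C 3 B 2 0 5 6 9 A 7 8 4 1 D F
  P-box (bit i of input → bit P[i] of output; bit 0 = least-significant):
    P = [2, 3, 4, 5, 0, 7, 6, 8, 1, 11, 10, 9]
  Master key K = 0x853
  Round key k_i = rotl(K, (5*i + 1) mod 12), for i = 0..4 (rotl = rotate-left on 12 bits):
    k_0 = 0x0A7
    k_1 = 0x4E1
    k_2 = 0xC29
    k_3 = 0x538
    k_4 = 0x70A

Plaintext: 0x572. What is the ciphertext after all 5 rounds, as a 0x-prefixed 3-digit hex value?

0xFC0

s_0 = plaintext = 0x572
s_1 = Round(s_0, k_0) = 0x06B
s_2 = Round(s_1, k_1) = 0xA80
s_3 = Round(s_2, k_2) = 0x112
s_4 = Round(s_3, k_3) = 0x274
s_5 = Round(s_4, k_4) = 0xFC0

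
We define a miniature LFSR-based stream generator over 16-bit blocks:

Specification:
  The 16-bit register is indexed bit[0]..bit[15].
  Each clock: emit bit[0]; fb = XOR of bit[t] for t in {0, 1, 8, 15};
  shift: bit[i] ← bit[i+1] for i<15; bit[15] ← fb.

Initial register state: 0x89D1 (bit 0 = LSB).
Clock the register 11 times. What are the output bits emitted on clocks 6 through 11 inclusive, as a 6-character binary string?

011100

reg_0 = 0x89D1
clock 1: out=1, reg = 0xC4E8
clock 2: out=0, reg = 0xE274
clock 3: out=0, reg = 0xF13A
clock 4: out=0, reg = 0xF89D
clock 5: out=1, reg = 0x7C4E
clock 6: out=0, reg = 0xBE27
clock 7: out=1, reg = 0xDF13
clock 8: out=1, reg = 0x6F89
clock 9: out=1, reg = 0x37C4
clock 10: out=0, reg = 0x9BE2
clock 11: out=0, reg = 0xCDF1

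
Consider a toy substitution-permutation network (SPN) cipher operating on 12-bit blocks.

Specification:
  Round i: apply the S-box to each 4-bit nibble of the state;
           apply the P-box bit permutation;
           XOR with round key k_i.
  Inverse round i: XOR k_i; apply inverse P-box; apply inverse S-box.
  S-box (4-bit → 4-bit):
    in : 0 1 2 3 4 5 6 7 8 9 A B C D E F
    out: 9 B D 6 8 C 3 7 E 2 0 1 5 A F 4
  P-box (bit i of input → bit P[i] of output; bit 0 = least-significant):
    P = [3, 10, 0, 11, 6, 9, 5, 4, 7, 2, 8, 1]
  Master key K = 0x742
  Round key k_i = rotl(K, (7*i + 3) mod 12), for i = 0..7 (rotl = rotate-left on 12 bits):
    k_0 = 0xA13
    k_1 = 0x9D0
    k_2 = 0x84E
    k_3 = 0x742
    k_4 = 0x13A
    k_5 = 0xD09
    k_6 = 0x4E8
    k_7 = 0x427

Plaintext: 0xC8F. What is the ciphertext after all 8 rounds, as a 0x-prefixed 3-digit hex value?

0x848

s_0 = plaintext = 0xC8F
s_1 = Round(s_0, k_0) = 0x9A2
s_2 = Round(s_1, k_1) = 0x1DD
s_3 = Round(s_2, k_2) = 0x6D8
s_4 = Round(s_3, k_3) = 0x9D7
s_5 = Round(s_4, k_4) = 0x727
s_6 = Round(s_5, k_5) = 0x8F4
s_7 = Round(s_6, k_6) = 0xDCE
s_8 = Round(s_7, k_7) = 0x848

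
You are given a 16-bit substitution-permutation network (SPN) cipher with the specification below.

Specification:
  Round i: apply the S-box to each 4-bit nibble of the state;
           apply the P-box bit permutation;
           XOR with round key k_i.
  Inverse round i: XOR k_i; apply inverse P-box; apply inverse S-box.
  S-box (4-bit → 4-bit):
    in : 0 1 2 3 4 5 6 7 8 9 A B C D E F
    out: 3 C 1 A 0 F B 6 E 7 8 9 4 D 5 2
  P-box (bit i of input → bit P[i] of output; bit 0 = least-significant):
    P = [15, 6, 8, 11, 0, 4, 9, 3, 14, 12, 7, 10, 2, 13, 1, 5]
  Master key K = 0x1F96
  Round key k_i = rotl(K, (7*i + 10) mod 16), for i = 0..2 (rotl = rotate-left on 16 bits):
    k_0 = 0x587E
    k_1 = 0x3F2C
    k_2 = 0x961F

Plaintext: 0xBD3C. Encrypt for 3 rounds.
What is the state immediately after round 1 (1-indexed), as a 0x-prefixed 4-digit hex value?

0x1DC2

s_0 = plaintext = 0xBD3C
s_1 = Round(s_0, k_0) = 0x1DC2
s_2 = Round(s_1, k_1) = 0xF98E
s_3 = Round(s_2, k_2) = 0x6587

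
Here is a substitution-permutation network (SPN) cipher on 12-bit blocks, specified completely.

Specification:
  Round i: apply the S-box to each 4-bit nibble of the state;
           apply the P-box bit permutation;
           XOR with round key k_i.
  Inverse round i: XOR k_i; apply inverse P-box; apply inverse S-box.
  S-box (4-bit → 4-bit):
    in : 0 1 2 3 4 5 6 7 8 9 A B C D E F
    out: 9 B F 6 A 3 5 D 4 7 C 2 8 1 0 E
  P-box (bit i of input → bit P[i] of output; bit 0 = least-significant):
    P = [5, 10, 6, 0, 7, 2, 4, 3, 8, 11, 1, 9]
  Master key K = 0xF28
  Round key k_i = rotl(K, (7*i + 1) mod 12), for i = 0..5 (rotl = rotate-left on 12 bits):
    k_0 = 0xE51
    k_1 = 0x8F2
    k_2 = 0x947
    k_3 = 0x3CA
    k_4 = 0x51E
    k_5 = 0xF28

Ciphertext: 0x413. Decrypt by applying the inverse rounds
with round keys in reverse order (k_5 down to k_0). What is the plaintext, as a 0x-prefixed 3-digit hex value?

0x788

s_0 = ciphertext = 0x413
s_1 = InvRound(s_0, k_5) = 0x2A0
s_2 = InvRound(s_1, k_4) = 0x725
s_3 = InvRound(s_2, k_3) = 0x812
s_4 = InvRound(s_3, k_2) = 0xD3A
s_5 = InvRound(s_4, k_1) = 0xD03
s_6 = InvRound(s_5, k_0) = 0x788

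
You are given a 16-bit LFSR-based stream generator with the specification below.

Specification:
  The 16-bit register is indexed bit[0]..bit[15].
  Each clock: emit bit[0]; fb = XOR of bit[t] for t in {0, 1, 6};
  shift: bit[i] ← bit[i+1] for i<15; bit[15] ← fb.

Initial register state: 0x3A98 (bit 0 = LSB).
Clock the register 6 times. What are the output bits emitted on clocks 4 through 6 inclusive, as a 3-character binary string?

110

reg_0 = 0x3A98
clock 1: out=0, reg = 0x1D4C
clock 2: out=0, reg = 0x8EA6
clock 3: out=0, reg = 0xC753
clock 4: out=1, reg = 0xE3A9
clock 5: out=1, reg = 0xF1D4
clock 6: out=0, reg = 0xF8EA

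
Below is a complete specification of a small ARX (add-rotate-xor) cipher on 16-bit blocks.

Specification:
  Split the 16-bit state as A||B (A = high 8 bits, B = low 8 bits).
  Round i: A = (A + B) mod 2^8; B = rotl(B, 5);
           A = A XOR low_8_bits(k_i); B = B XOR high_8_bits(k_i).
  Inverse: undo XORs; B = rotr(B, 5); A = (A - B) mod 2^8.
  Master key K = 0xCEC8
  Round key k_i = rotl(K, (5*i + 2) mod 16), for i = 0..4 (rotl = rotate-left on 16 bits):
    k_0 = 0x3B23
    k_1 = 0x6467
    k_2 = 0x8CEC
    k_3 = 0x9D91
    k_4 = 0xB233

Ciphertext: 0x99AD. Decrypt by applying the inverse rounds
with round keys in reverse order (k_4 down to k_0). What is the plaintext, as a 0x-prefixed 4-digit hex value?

s_0 = ciphertext = 0x99AD
s_1 = InvRound(s_0, k_4) = 0xB2F8
s_2 = InvRound(s_1, k_3) = 0xF82B
s_3 = InvRound(s_2, k_2) = 0xD73D
s_4 = InvRound(s_3, k_1) = 0xE6CA
s_5 = InvRound(s_4, k_0) = 0x368F

0x368F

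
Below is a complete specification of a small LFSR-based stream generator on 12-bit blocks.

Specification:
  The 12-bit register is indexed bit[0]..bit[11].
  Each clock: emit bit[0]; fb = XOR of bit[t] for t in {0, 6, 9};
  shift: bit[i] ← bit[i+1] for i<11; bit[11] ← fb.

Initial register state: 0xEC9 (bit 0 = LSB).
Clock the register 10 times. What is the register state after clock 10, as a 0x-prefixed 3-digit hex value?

0xD77

reg_0 = 0xEC9
clock 1: out=1, reg = 0xF64
clock 2: out=0, reg = 0x7B2
clock 3: out=0, reg = 0xBD9
clock 4: out=1, reg = 0xDEC
clock 5: out=0, reg = 0xEF6
clock 6: out=0, reg = 0x77B
clock 7: out=1, reg = 0xBBD
clock 8: out=1, reg = 0x5DE
clock 9: out=0, reg = 0xAEF
clock 10: out=1, reg = 0xD77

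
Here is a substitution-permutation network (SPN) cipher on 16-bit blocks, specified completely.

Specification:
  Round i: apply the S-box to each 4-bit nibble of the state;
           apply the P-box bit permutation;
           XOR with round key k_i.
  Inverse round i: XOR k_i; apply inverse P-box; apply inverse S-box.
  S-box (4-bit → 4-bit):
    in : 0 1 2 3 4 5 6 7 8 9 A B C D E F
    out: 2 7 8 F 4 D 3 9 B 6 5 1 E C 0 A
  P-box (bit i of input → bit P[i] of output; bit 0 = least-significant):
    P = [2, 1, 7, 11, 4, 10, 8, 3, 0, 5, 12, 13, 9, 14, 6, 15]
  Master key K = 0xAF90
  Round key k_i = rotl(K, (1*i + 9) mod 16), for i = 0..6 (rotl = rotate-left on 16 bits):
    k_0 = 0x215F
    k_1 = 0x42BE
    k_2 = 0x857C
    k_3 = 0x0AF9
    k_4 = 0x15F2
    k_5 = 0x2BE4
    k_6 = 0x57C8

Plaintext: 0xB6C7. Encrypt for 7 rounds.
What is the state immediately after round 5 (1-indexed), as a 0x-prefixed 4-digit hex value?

0x7D07

s_0 = plaintext = 0xB6C7
s_1 = Round(s_0, k_0) = 0x2E72
s_2 = Round(s_1, k_1) = 0xCAA6
s_3 = Round(s_2, k_2) = 0x542B
s_4 = Round(s_3, k_3) = 0x98B5
s_5 = Round(s_4, k_4) = 0x7D07
s_6 = Round(s_5, k_5) = 0x95E0
s_7 = Round(s_6, k_6) = 0x278B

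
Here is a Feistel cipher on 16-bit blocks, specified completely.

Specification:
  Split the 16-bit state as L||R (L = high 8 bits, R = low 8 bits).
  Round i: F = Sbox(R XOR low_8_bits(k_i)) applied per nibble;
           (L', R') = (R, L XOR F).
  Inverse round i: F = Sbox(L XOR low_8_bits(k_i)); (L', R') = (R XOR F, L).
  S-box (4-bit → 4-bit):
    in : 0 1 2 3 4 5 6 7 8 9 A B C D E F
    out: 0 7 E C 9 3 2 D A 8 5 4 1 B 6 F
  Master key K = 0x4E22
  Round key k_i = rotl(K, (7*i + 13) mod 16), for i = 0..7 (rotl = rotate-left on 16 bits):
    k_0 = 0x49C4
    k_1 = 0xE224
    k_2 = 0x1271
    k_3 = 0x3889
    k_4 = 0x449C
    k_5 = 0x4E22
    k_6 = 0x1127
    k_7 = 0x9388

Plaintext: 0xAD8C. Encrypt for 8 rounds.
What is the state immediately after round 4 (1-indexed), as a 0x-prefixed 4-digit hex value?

s_0 = plaintext = 0xAD8C
s_1 = Round(s_0, k_0) = 0x8C37
s_2 = Round(s_1, k_1) = 0x37F0
s_3 = Round(s_2, k_2) = 0xF090
s_4 = Round(s_3, k_3) = 0x9088
s_5 = Round(s_4, k_4) = 0x88E9
s_6 = Round(s_5, k_5) = 0xE99C
s_7 = Round(s_6, k_6) = 0x9CAD
s_8 = Round(s_7, k_7) = 0xAD7F

0x9088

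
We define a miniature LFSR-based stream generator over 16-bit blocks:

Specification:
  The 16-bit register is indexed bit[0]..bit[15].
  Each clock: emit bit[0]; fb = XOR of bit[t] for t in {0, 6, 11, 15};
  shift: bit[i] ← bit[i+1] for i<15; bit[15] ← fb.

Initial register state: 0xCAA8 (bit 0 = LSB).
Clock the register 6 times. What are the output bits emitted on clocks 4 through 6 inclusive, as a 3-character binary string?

101

reg_0 = 0xCAA8
clock 1: out=0, reg = 0x6554
clock 2: out=0, reg = 0xB2AA
clock 3: out=0, reg = 0xD955
clock 4: out=1, reg = 0x6CAA
clock 5: out=0, reg = 0xB655
clock 6: out=1, reg = 0xDB2A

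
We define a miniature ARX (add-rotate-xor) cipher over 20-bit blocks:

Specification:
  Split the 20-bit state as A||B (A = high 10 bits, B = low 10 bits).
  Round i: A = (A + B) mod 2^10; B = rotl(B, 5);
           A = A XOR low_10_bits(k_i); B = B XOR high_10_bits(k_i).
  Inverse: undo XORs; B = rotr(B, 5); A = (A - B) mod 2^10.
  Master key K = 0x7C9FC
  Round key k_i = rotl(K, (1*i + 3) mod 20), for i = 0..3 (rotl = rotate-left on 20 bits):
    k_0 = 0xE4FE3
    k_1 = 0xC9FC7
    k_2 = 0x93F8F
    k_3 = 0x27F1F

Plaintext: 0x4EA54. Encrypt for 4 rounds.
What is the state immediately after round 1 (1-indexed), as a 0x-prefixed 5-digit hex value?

0x1B501

s_0 = plaintext = 0x4EA54
s_1 = Round(s_0, k_0) = 0x1B501
s_2 = Round(s_1, k_1) = 0xAA70F
s_3 = Round(s_2, k_2) = 0x8DFB7
s_4 = Round(s_3, k_3) = 0xBC662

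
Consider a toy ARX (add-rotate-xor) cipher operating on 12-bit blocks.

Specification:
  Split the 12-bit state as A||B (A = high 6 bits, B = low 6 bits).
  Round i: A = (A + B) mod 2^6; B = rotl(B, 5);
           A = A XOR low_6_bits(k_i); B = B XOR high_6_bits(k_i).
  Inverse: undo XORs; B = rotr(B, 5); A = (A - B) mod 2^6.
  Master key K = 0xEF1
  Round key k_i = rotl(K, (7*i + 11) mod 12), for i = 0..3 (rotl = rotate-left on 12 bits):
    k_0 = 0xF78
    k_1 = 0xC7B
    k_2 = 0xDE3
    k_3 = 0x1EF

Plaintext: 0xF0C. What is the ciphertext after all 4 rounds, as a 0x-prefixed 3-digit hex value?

s_0 = plaintext = 0xF0C
s_1 = Round(s_0, k_0) = 0xC3B
s_2 = Round(s_1, k_1) = 0x40C
s_3 = Round(s_2, k_2) = 0xFF1
s_4 = Round(s_3, k_3) = 0x7FF

0x7FF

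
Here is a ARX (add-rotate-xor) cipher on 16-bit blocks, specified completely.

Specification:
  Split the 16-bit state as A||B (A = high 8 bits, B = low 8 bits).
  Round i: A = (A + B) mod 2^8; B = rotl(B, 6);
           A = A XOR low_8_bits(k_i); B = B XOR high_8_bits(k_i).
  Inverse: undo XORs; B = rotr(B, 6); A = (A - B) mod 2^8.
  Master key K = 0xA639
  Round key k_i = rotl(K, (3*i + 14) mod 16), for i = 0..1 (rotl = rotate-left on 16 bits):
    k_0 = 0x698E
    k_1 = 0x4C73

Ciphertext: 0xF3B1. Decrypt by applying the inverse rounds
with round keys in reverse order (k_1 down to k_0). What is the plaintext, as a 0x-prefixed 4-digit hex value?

s_0 = ciphertext = 0xF3B1
s_1 = InvRound(s_0, k_1) = 0x89F7
s_2 = InvRound(s_1, k_0) = 0x8D7A

0x8D7A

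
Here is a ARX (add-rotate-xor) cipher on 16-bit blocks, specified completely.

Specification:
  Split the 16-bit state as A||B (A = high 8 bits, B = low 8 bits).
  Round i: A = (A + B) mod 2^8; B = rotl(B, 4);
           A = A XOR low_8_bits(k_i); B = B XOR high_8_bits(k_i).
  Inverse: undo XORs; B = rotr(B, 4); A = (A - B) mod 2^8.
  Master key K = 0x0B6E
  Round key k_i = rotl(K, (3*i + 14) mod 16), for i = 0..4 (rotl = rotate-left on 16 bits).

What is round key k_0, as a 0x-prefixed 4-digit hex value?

0x82DB

K = 0x0B6E
k_0 = rotl(K, (3*0+14) mod 16) = rotl(K, 14) = 0x82DB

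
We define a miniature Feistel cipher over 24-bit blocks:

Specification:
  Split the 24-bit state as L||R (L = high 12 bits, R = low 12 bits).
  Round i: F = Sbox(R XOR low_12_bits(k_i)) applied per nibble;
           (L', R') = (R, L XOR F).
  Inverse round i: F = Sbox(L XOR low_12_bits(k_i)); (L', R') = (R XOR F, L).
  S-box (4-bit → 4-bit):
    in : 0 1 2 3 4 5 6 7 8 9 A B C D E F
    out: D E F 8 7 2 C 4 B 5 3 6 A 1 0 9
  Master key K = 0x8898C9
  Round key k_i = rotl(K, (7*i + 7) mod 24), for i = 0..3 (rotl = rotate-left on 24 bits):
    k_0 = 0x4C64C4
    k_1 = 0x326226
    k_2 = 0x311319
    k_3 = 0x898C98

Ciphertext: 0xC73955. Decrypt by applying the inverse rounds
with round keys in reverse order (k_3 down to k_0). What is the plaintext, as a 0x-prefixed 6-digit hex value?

s_0 = ciphertext = 0xC73955
s_1 = InvRound(s_0, k_3) = 0x453C73
s_2 = InvRound(s_1, k_2) = 0x800453
s_3 = InvRound(s_2, k_1) = 0x7AF800
s_4 = InvRound(s_3, k_0) = 0x0C67AF

0x0C67AF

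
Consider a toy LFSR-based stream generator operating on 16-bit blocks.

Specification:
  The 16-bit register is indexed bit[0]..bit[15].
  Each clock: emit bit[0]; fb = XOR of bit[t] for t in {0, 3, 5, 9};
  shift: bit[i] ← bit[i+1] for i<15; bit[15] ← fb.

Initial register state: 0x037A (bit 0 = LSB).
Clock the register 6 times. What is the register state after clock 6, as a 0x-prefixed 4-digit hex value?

reg_0 = 0x037A
clock 1: out=0, reg = 0x81BD
clock 2: out=1, reg = 0xC0DE
clock 3: out=0, reg = 0xE06F
clock 4: out=1, reg = 0xF037
clock 5: out=1, reg = 0x781B
clock 6: out=1, reg = 0x3C0D

0x3C0D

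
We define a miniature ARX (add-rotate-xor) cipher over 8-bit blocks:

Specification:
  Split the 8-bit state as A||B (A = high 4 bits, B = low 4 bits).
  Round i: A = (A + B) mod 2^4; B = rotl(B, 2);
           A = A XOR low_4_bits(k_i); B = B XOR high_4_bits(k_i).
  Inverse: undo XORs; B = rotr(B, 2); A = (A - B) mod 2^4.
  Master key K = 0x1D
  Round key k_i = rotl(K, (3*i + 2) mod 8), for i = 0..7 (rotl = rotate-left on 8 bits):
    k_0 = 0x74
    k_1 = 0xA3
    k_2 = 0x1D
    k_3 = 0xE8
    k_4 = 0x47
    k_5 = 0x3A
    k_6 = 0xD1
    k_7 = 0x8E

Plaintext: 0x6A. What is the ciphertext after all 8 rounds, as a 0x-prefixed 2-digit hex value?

0xFA

s_0 = plaintext = 0x6A
s_1 = Round(s_0, k_0) = 0x4D
s_2 = Round(s_1, k_1) = 0x2D
s_3 = Round(s_2, k_2) = 0x26
s_4 = Round(s_3, k_3) = 0x07
s_5 = Round(s_4, k_4) = 0x09
s_6 = Round(s_5, k_5) = 0x35
s_7 = Round(s_6, k_6) = 0x98
s_8 = Round(s_7, k_7) = 0xFA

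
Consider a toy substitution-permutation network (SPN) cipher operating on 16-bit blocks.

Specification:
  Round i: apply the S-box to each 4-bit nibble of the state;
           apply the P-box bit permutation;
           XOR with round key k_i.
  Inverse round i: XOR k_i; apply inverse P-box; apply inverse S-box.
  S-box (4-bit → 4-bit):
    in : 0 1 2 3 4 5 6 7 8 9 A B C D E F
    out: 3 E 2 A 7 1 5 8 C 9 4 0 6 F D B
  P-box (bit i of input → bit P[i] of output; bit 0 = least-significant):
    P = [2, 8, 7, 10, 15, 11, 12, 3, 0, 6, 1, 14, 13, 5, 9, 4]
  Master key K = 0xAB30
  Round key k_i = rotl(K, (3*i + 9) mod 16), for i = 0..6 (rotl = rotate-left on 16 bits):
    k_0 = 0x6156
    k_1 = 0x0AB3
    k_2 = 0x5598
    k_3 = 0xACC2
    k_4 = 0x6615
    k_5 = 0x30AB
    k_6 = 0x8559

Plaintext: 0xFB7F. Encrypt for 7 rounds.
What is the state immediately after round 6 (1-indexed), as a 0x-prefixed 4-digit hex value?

0x329B

s_0 = plaintext = 0xFB7F
s_1 = Round(s_0, k_0) = 0x446A
s_2 = Round(s_1, k_1) = 0xB850
s_3 = Round(s_2, k_2) = 0x949E
s_4 = Round(s_3, k_3) = 0x081D
s_5 = Round(s_4, k_4) = 0x1BBB
s_6 = Round(s_5, k_5) = 0x329B
s_7 = Round(s_6, k_6) = 0x0521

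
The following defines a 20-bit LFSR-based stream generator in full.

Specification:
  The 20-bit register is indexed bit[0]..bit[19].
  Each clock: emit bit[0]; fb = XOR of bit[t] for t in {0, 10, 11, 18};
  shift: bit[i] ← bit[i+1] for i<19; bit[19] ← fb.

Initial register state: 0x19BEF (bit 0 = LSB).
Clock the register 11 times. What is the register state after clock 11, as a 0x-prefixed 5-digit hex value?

reg_0 = 0x19BEF
clock 1: out=1, reg = 0x0CDF7
clock 2: out=1, reg = 0x866FB
clock 3: out=1, reg = 0x4337D
clock 4: out=1, reg = 0x219BE
clock 5: out=0, reg = 0x90CDF
clock 6: out=1, reg = 0xC866F
clock 7: out=1, reg = 0xE4337
clock 8: out=1, reg = 0x7219B
clock 9: out=1, reg = 0x390CD
clock 10: out=1, reg = 0x9C866
clock 11: out=0, reg = 0xCE433

0xCE433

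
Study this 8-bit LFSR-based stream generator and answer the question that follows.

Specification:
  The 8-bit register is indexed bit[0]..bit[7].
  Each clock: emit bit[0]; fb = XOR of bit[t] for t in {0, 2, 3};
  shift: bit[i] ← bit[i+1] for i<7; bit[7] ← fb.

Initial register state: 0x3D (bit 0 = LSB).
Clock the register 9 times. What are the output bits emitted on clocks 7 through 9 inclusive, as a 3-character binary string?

reg_0 = 0x3D
clock 1: out=1, reg = 0x9E
clock 2: out=0, reg = 0x4F
clock 3: out=1, reg = 0xA7
clock 4: out=1, reg = 0x53
clock 5: out=1, reg = 0xA9
clock 6: out=1, reg = 0x54
clock 7: out=0, reg = 0xAA
clock 8: out=0, reg = 0xD5
clock 9: out=1, reg = 0x6A

001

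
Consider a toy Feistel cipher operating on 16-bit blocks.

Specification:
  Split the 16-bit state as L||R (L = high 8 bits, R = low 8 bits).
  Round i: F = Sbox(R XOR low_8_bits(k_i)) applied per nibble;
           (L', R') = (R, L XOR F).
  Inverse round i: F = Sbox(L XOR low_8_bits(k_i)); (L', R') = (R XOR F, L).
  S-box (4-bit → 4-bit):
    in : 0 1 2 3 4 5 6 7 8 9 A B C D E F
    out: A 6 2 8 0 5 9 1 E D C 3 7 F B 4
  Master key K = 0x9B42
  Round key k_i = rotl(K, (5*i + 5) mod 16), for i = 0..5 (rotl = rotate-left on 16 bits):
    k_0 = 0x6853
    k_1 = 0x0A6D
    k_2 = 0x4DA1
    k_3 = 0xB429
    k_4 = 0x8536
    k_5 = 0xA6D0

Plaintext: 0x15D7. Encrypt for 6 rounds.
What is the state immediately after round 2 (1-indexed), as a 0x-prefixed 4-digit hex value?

s_0 = plaintext = 0x15D7
s_1 = Round(s_0, k_0) = 0xD7F5
s_2 = Round(s_1, k_1) = 0xF509
s_3 = Round(s_2, k_2) = 0x093B
s_4 = Round(s_3, k_3) = 0x3B6B
s_5 = Round(s_4, k_4) = 0x6B64
s_6 = Round(s_5, k_5) = 0x645B

0xF509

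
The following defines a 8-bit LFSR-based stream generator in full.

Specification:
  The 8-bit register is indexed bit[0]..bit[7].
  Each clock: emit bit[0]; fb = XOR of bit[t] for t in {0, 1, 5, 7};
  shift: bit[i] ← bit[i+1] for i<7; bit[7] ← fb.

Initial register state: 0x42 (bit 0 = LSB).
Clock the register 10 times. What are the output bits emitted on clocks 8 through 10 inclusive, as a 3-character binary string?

reg_0 = 0x42
clock 1: out=0, reg = 0xA1
clock 2: out=1, reg = 0xD0
clock 3: out=0, reg = 0xE8
clock 4: out=0, reg = 0x74
clock 5: out=0, reg = 0xBA
clock 6: out=0, reg = 0xDD
clock 7: out=1, reg = 0x6E
clock 8: out=0, reg = 0x37
clock 9: out=1, reg = 0x9B
clock 10: out=1, reg = 0xCD

011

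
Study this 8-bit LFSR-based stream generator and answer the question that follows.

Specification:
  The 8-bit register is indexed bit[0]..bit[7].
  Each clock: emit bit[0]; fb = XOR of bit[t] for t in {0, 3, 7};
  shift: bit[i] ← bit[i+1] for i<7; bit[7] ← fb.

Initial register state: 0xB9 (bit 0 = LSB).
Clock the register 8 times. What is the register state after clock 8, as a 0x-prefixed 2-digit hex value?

0x05

reg_0 = 0xB9
clock 1: out=1, reg = 0xDC
clock 2: out=0, reg = 0x6E
clock 3: out=0, reg = 0xB7
clock 4: out=1, reg = 0x5B
clock 5: out=1, reg = 0x2D
clock 6: out=1, reg = 0x16
clock 7: out=0, reg = 0x0B
clock 8: out=1, reg = 0x05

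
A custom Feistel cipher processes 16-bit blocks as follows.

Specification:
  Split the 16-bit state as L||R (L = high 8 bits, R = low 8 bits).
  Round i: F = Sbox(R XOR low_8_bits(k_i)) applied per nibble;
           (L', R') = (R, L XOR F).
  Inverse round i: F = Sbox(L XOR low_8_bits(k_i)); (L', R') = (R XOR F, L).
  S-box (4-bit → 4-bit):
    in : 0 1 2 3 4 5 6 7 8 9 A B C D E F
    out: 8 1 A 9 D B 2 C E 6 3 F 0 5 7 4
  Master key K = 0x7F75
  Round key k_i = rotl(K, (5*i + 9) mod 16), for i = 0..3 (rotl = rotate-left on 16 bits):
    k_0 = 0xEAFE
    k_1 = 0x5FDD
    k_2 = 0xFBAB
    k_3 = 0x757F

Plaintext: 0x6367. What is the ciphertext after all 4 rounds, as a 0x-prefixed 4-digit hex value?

s_0 = plaintext = 0x6367
s_1 = Round(s_0, k_0) = 0x6705
s_2 = Round(s_1, k_1) = 0x0539
s_3 = Round(s_2, k_2) = 0x396F
s_4 = Round(s_3, k_3) = 0x6F21

0x6F21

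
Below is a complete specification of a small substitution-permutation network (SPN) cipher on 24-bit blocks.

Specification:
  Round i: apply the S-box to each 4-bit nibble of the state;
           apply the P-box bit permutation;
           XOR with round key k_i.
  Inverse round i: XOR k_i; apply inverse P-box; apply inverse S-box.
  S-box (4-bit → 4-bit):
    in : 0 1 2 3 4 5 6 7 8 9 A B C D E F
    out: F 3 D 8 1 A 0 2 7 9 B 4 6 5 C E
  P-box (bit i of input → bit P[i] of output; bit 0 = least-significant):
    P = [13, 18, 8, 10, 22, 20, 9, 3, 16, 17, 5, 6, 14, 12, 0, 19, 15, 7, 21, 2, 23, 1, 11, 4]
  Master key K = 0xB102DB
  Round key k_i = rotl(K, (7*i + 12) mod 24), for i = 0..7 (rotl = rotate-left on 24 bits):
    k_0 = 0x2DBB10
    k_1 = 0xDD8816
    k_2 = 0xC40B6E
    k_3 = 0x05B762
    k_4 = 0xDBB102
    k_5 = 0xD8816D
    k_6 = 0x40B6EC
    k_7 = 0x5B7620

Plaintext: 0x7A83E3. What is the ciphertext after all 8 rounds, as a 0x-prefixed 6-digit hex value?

s_0 = plaintext = 0x7A83E3
s_1 = Round(s_0, k_0) = 0x2D6DDF
s_2 = Round(s_1, k_1) = 0x380726
s_3 = Round(s_2, k_2) = 0xAED9F7
s_4 = Round(s_3, k_3) = 0xB0F53D
s_5 = Round(s_4, k_4) = 0xF108CF
s_6 = Round(s_5, k_5) = 0xC75EDE
s_7 = Round(s_6, k_6) = 0x08A90E
s_8 = Round(s_7, k_7) = 0xA2A9FA

0xA2A9FA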